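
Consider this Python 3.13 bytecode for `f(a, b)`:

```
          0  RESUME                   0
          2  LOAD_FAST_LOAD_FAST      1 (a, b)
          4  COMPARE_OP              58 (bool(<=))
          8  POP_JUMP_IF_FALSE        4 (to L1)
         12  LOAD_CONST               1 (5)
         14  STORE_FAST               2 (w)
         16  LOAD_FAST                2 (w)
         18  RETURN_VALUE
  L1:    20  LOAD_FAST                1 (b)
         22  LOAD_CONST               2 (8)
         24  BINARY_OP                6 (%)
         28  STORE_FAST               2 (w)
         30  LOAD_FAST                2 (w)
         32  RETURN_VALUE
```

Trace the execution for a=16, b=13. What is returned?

5

LOAD_FAST_LOAD_FAST a,b → push 16,13. Stack: [16, 13]
COMPARE_OP bool(<=) → 16 vs 13 = False. Stack: [False]
POP_JUMP_IF_FALSE → pop False; jump. Stack: []
LOAD_FAST b → push 13. Stack: [13]
LOAD_CONST → push 8. Stack: [13, 8]
BINARY_OP % → 13 % 8 = 5. Stack: [5]
STORE_FAST w → w=5. Stack: []
LOAD_FAST w → push 5. Stack: [5]
RETURN_VALUE → return 5.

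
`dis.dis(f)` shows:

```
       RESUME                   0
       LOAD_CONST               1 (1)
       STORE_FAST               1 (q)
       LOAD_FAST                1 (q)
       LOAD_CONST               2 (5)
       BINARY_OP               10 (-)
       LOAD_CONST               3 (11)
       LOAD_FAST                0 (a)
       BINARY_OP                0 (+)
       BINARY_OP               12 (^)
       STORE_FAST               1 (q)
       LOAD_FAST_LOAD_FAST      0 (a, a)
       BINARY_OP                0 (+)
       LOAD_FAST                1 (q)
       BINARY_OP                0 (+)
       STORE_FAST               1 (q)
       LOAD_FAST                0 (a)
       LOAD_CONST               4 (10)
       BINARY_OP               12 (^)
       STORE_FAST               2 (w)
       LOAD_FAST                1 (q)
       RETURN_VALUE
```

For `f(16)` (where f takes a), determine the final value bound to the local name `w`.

LOAD_CONST → push 1. Stack: [1]
STORE_FAST q → q=1. Stack: []
LOAD_FAST q → push 1. Stack: [1]
LOAD_CONST → push 5. Stack: [1, 5]
BINARY_OP - → 1 - 5 = -4. Stack: [-4]
LOAD_CONST → push 11. Stack: [-4, 11]
LOAD_FAST a → push 16. Stack: [-4, 11, 16]
BINARY_OP + → 11 + 16 = 27. Stack: [-4, 27]
BINARY_OP ^ → -4 ^ 27 = -25. Stack: [-25]
STORE_FAST q → q=-25. Stack: []
LOAD_FAST_LOAD_FAST a,a → push 16,16. Stack: [16, 16]
BINARY_OP + → 16 + 16 = 32. Stack: [32]
LOAD_FAST q → push -25. Stack: [32, -25]
BINARY_OP + → 32 + -25 = 7. Stack: [7]
STORE_FAST q → q=7. Stack: []
LOAD_FAST a → push 16. Stack: [16]
LOAD_CONST → push 10. Stack: [16, 10]
BINARY_OP ^ → 16 ^ 10 = 26. Stack: [26]
STORE_FAST w → w=26. Stack: []
LOAD_FAST q → push 7. Stack: [7]
RETURN_VALUE → return 7.

26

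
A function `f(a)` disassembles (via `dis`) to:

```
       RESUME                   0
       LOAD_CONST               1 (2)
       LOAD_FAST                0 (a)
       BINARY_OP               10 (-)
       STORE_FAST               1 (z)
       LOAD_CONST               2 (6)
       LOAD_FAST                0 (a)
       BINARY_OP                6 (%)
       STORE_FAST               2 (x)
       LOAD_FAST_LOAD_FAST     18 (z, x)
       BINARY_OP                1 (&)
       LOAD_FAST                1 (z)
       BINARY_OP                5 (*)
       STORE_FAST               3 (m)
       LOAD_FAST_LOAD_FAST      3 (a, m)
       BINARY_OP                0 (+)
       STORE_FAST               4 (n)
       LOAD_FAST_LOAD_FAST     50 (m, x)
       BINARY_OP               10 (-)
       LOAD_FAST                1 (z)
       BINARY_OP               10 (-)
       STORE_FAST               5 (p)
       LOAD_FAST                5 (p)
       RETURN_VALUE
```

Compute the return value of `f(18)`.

10

LOAD_CONST → push 2. Stack: [2]
LOAD_FAST a → push 18. Stack: [2, 18]
BINARY_OP - → 2 - 18 = -16. Stack: [-16]
STORE_FAST z → z=-16. Stack: []
LOAD_CONST → push 6. Stack: [6]
LOAD_FAST a → push 18. Stack: [6, 18]
BINARY_OP % → 6 % 18 = 6. Stack: [6]
STORE_FAST x → x=6. Stack: []
LOAD_FAST_LOAD_FAST z,x → push -16,6. Stack: [-16, 6]
BINARY_OP & → -16 & 6 = 0. Stack: [0]
LOAD_FAST z → push -16. Stack: [0, -16]
BINARY_OP * → 0 * -16 = 0. Stack: [0]
STORE_FAST m → m=0. Stack: []
LOAD_FAST_LOAD_FAST a,m → push 18,0. Stack: [18, 0]
BINARY_OP + → 18 + 0 = 18. Stack: [18]
STORE_FAST n → n=18. Stack: []
LOAD_FAST_LOAD_FAST m,x → push 0,6. Stack: [0, 6]
BINARY_OP - → 0 - 6 = -6. Stack: [-6]
LOAD_FAST z → push -16. Stack: [-6, -16]
BINARY_OP - → -6 - -16 = 10. Stack: [10]
STORE_FAST p → p=10. Stack: []
LOAD_FAST p → push 10. Stack: [10]
RETURN_VALUE → return 10.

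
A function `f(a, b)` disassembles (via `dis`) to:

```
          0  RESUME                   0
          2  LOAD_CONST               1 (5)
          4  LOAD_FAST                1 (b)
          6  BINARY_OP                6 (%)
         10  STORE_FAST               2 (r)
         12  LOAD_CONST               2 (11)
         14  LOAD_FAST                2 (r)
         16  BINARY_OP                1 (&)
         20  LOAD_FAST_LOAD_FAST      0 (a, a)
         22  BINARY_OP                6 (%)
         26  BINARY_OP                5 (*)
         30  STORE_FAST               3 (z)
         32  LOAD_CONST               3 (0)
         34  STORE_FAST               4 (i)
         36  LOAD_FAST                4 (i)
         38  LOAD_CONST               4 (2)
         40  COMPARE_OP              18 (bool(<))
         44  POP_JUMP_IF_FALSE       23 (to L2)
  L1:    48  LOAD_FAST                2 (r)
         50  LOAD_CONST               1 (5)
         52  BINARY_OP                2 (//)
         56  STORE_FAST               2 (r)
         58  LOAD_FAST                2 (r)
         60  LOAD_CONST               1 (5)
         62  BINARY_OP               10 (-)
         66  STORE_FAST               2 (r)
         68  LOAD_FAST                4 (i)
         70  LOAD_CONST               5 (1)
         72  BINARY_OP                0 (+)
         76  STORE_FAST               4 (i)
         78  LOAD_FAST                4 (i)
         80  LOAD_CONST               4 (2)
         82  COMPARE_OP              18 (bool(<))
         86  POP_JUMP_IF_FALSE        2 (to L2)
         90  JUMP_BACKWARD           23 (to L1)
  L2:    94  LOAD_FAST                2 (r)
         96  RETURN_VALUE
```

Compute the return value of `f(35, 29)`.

-6

LOAD_CONST → push 5. Stack: [5]
LOAD_FAST b → push 29. Stack: [5, 29]
BINARY_OP % → 5 % 29 = 5. Stack: [5]
STORE_FAST r → r=5. Stack: []
LOAD_CONST → push 11. Stack: [11]
LOAD_FAST r → push 5. Stack: [11, 5]
BINARY_OP & → 11 & 5 = 1. Stack: [1]
LOAD_FAST_LOAD_FAST a,a → push 35,35. Stack: [1, 35, 35]
BINARY_OP % → 35 % 35 = 0. Stack: [1, 0]
BINARY_OP * → 1 * 0 = 0. Stack: [0]
STORE_FAST z → z=0. Stack: []
LOAD_CONST → push 0. Stack: [0]
STORE_FAST i → i=0. Stack: []
LOAD_FAST i → push 0. Stack: [0]
LOAD_CONST → push 2. Stack: [0, 2]
COMPARE_OP bool(<) → 0 vs 2 = True. Stack: [True]
POP_JUMP_IF_FALSE → pop True; no jump. Stack: []
LOAD_FAST r → push 5. Stack: [5]
LOAD_CONST → push 5. Stack: [5, 5]
BINARY_OP // → 5 // 5 = 1. Stack: [1]
STORE_FAST r → r=1. Stack: []
LOAD_FAST r → push 1. Stack: [1]
LOAD_CONST → push 5. Stack: [1, 5]
BINARY_OP - → 1 - 5 = -4. Stack: [-4]
STORE_FAST r → r=-4. Stack: []
LOAD_FAST i → push 0. Stack: [0]
LOAD_CONST → push 1. Stack: [0, 1]
BINARY_OP + → 0 + 1 = 1. Stack: [1]
STORE_FAST i → i=1. Stack: []
LOAD_FAST i → push 1. Stack: [1]
LOAD_CONST → push 2. Stack: [1, 2]
COMPARE_OP bool(<) → 1 vs 2 = True. Stack: [True]
POP_JUMP_IF_FALSE → pop True; no jump. Stack: []
LOAD_FAST r → push -4. Stack: [-4]
LOAD_CONST → push 5. Stack: [-4, 5]
BINARY_OP // → -4 // 5 = -1. Stack: [-1]
STORE_FAST r → r=-1. Stack: []
LOAD_FAST r → push -1. Stack: [-1]
LOAD_CONST → push 5. Stack: [-1, 5]
BINARY_OP - → -1 - 5 = -6. Stack: [-6]
STORE_FAST r → r=-6. Stack: []
LOAD_FAST i → push 1. Stack: [1]
LOAD_CONST → push 1. Stack: [1, 1]
BINARY_OP + → 1 + 1 = 2. Stack: [2]
STORE_FAST i → i=2. Stack: []
LOAD_FAST i → push 2. Stack: [2]
LOAD_CONST → push 2. Stack: [2, 2]
COMPARE_OP bool(<) → 2 vs 2 = False. Stack: [False]
POP_JUMP_IF_FALSE → pop False; jump. Stack: []
LOAD_FAST r → push -6. Stack: [-6]
RETURN_VALUE → return -6.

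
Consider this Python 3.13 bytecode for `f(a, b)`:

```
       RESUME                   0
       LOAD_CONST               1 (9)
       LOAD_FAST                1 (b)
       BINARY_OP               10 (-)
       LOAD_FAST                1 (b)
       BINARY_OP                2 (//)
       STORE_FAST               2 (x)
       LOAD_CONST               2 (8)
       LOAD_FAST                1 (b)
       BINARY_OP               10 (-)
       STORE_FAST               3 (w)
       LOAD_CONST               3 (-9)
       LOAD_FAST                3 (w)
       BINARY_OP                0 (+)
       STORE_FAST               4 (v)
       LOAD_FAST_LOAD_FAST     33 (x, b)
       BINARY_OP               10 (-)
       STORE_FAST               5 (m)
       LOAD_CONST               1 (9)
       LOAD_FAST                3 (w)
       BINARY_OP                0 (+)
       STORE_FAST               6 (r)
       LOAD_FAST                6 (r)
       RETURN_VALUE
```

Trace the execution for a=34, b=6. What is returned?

LOAD_CONST → push 9. Stack: [9]
LOAD_FAST b → push 6. Stack: [9, 6]
BINARY_OP - → 9 - 6 = 3. Stack: [3]
LOAD_FAST b → push 6. Stack: [3, 6]
BINARY_OP // → 3 // 6 = 0. Stack: [0]
STORE_FAST x → x=0. Stack: []
LOAD_CONST → push 8. Stack: [8]
LOAD_FAST b → push 6. Stack: [8, 6]
BINARY_OP - → 8 - 6 = 2. Stack: [2]
STORE_FAST w → w=2. Stack: []
LOAD_CONST → push -9. Stack: [-9]
LOAD_FAST w → push 2. Stack: [-9, 2]
BINARY_OP + → -9 + 2 = -7. Stack: [-7]
STORE_FAST v → v=-7. Stack: []
LOAD_FAST_LOAD_FAST x,b → push 0,6. Stack: [0, 6]
BINARY_OP - → 0 - 6 = -6. Stack: [-6]
STORE_FAST m → m=-6. Stack: []
LOAD_CONST → push 9. Stack: [9]
LOAD_FAST w → push 2. Stack: [9, 2]
BINARY_OP + → 9 + 2 = 11. Stack: [11]
STORE_FAST r → r=11. Stack: []
LOAD_FAST r → push 11. Stack: [11]
RETURN_VALUE → return 11.

11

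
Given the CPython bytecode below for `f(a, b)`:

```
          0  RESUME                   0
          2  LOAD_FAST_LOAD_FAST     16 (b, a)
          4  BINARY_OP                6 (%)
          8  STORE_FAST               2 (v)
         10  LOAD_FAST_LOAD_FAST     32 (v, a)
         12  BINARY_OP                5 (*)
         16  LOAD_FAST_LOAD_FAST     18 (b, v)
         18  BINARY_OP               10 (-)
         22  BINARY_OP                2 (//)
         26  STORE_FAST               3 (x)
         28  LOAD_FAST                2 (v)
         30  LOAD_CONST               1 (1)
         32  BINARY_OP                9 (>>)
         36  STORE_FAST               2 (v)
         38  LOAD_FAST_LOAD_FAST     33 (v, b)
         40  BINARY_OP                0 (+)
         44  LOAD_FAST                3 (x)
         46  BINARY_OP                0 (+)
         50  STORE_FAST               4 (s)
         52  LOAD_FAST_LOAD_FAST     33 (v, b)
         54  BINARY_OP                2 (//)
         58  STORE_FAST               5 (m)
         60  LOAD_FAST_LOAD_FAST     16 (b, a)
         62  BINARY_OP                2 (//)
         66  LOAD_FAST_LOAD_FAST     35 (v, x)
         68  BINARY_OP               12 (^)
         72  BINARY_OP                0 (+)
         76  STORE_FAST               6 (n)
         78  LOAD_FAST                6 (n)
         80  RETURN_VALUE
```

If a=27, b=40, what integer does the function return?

LOAD_FAST_LOAD_FAST b,a → push 40,27. Stack: [40, 27]
BINARY_OP % → 40 % 27 = 13. Stack: [13]
STORE_FAST v → v=13. Stack: []
LOAD_FAST_LOAD_FAST v,a → push 13,27. Stack: [13, 27]
BINARY_OP * → 13 * 27 = 351. Stack: [351]
LOAD_FAST_LOAD_FAST b,v → push 40,13. Stack: [351, 40, 13]
BINARY_OP - → 40 - 13 = 27. Stack: [351, 27]
BINARY_OP // → 351 // 27 = 13. Stack: [13]
STORE_FAST x → x=13. Stack: []
LOAD_FAST v → push 13. Stack: [13]
LOAD_CONST → push 1. Stack: [13, 1]
BINARY_OP >> → 13 >> 1 = 6. Stack: [6]
STORE_FAST v → v=6. Stack: []
LOAD_FAST_LOAD_FAST v,b → push 6,40. Stack: [6, 40]
BINARY_OP + → 6 + 40 = 46. Stack: [46]
LOAD_FAST x → push 13. Stack: [46, 13]
BINARY_OP + → 46 + 13 = 59. Stack: [59]
STORE_FAST s → s=59. Stack: []
LOAD_FAST_LOAD_FAST v,b → push 6,40. Stack: [6, 40]
BINARY_OP // → 6 // 40 = 0. Stack: [0]
STORE_FAST m → m=0. Stack: []
LOAD_FAST_LOAD_FAST b,a → push 40,27. Stack: [40, 27]
BINARY_OP // → 40 // 27 = 1. Stack: [1]
LOAD_FAST_LOAD_FAST v,x → push 6,13. Stack: [1, 6, 13]
BINARY_OP ^ → 6 ^ 13 = 11. Stack: [1, 11]
BINARY_OP + → 1 + 11 = 12. Stack: [12]
STORE_FAST n → n=12. Stack: []
LOAD_FAST n → push 12. Stack: [12]
RETURN_VALUE → return 12.

12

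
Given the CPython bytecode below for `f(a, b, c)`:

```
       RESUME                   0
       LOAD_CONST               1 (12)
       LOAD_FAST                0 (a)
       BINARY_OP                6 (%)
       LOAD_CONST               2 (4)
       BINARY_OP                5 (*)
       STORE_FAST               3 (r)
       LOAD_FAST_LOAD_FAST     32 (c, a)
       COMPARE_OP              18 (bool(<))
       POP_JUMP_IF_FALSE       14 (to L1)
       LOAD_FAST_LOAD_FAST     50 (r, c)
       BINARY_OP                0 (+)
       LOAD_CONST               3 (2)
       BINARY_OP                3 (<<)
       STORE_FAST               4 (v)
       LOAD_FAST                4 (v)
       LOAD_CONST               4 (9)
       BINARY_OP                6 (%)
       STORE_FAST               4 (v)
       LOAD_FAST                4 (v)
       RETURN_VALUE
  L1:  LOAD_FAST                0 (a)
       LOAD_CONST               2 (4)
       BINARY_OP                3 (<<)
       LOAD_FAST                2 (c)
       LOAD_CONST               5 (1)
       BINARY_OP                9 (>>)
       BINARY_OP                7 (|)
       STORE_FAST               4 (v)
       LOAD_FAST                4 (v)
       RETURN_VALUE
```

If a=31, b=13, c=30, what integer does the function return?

6

LOAD_CONST → push 12. Stack: [12]
LOAD_FAST a → push 31. Stack: [12, 31]
BINARY_OP % → 12 % 31 = 12. Stack: [12]
LOAD_CONST → push 4. Stack: [12, 4]
BINARY_OP * → 12 * 4 = 48. Stack: [48]
STORE_FAST r → r=48. Stack: []
LOAD_FAST_LOAD_FAST c,a → push 30,31. Stack: [30, 31]
COMPARE_OP bool(<) → 30 vs 31 = True. Stack: [True]
POP_JUMP_IF_FALSE → pop True; no jump. Stack: []
LOAD_FAST_LOAD_FAST r,c → push 48,30. Stack: [48, 30]
BINARY_OP + → 48 + 30 = 78. Stack: [78]
LOAD_CONST → push 2. Stack: [78, 2]
BINARY_OP << → 78 << 2 = 312. Stack: [312]
STORE_FAST v → v=312. Stack: []
LOAD_FAST v → push 312. Stack: [312]
LOAD_CONST → push 9. Stack: [312, 9]
BINARY_OP % → 312 % 9 = 6. Stack: [6]
STORE_FAST v → v=6. Stack: []
LOAD_FAST v → push 6. Stack: [6]
RETURN_VALUE → return 6.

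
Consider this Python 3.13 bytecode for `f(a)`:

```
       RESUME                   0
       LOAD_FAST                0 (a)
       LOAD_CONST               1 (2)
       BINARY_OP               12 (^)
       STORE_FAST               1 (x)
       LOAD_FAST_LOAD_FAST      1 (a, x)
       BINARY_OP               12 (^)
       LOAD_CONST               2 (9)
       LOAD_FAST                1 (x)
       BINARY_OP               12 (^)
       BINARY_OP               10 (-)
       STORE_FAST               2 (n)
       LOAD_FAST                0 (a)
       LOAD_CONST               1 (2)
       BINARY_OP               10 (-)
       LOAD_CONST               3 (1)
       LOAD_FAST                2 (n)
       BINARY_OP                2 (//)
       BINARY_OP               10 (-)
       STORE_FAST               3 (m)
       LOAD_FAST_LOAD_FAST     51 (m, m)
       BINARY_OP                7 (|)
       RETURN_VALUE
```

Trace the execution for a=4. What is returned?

LOAD_FAST a → push 4. Stack: [4]
LOAD_CONST → push 2. Stack: [4, 2]
BINARY_OP ^ → 4 ^ 2 = 6. Stack: [6]
STORE_FAST x → x=6. Stack: []
LOAD_FAST_LOAD_FAST a,x → push 4,6. Stack: [4, 6]
BINARY_OP ^ → 4 ^ 6 = 2. Stack: [2]
LOAD_CONST → push 9. Stack: [2, 9]
LOAD_FAST x → push 6. Stack: [2, 9, 6]
BINARY_OP ^ → 9 ^ 6 = 15. Stack: [2, 15]
BINARY_OP - → 2 - 15 = -13. Stack: [-13]
STORE_FAST n → n=-13. Stack: []
LOAD_FAST a → push 4. Stack: [4]
LOAD_CONST → push 2. Stack: [4, 2]
BINARY_OP - → 4 - 2 = 2. Stack: [2]
LOAD_CONST → push 1. Stack: [2, 1]
LOAD_FAST n → push -13. Stack: [2, 1, -13]
BINARY_OP // → 1 // -13 = -1. Stack: [2, -1]
BINARY_OP - → 2 - -1 = 3. Stack: [3]
STORE_FAST m → m=3. Stack: []
LOAD_FAST_LOAD_FAST m,m → push 3,3. Stack: [3, 3]
BINARY_OP | → 3 | 3 = 3. Stack: [3]
RETURN_VALUE → return 3.

3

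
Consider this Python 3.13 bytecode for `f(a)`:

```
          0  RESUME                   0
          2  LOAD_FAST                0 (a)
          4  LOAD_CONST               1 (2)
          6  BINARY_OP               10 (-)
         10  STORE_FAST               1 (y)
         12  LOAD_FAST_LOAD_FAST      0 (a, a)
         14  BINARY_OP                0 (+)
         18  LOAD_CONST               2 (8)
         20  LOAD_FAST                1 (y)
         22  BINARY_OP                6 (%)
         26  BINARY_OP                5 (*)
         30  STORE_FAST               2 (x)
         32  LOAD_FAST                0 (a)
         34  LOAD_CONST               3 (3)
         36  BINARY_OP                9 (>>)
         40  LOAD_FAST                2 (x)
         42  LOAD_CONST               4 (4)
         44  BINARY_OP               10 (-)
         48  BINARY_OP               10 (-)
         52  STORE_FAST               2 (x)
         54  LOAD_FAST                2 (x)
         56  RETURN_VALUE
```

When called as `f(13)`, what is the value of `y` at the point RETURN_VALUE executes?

LOAD_FAST a → push 13. Stack: [13]
LOAD_CONST → push 2. Stack: [13, 2]
BINARY_OP - → 13 - 2 = 11. Stack: [11]
STORE_FAST y → y=11. Stack: []
LOAD_FAST_LOAD_FAST a,a → push 13,13. Stack: [13, 13]
BINARY_OP + → 13 + 13 = 26. Stack: [26]
LOAD_CONST → push 8. Stack: [26, 8]
LOAD_FAST y → push 11. Stack: [26, 8, 11]
BINARY_OP % → 8 % 11 = 8. Stack: [26, 8]
BINARY_OP * → 26 * 8 = 208. Stack: [208]
STORE_FAST x → x=208. Stack: []
LOAD_FAST a → push 13. Stack: [13]
LOAD_CONST → push 3. Stack: [13, 3]
BINARY_OP >> → 13 >> 3 = 1. Stack: [1]
LOAD_FAST x → push 208. Stack: [1, 208]
LOAD_CONST → push 4. Stack: [1, 208, 4]
BINARY_OP - → 208 - 4 = 204. Stack: [1, 204]
BINARY_OP - → 1 - 204 = -203. Stack: [-203]
STORE_FAST x → x=-203. Stack: []
LOAD_FAST x → push -203. Stack: [-203]
RETURN_VALUE → return -203.

11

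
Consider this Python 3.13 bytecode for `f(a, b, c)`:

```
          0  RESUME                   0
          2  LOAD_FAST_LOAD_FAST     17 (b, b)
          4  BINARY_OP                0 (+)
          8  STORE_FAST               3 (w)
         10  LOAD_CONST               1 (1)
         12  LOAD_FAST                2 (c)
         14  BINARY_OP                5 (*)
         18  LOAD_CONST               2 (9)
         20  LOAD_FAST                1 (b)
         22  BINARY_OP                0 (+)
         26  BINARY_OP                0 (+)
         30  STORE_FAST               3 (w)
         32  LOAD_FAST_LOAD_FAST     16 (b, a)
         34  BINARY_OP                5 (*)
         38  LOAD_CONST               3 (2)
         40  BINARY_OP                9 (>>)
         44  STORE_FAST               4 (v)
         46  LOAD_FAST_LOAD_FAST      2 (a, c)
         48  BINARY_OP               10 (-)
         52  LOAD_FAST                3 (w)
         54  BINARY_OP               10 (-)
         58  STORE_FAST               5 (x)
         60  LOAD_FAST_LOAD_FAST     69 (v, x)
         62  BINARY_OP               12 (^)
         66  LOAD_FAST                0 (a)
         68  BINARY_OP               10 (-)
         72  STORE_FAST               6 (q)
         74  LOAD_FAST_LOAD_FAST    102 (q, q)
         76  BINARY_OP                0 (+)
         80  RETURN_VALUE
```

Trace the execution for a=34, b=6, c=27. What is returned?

-104

LOAD_FAST_LOAD_FAST b,b → push 6,6. Stack: [6, 6]
BINARY_OP + → 6 + 6 = 12. Stack: [12]
STORE_FAST w → w=12. Stack: []
LOAD_CONST → push 1. Stack: [1]
LOAD_FAST c → push 27. Stack: [1, 27]
BINARY_OP * → 1 * 27 = 27. Stack: [27]
LOAD_CONST → push 9. Stack: [27, 9]
LOAD_FAST b → push 6. Stack: [27, 9, 6]
BINARY_OP + → 9 + 6 = 15. Stack: [27, 15]
BINARY_OP + → 27 + 15 = 42. Stack: [42]
STORE_FAST w → w=42. Stack: []
LOAD_FAST_LOAD_FAST b,a → push 6,34. Stack: [6, 34]
BINARY_OP * → 6 * 34 = 204. Stack: [204]
LOAD_CONST → push 2. Stack: [204, 2]
BINARY_OP >> → 204 >> 2 = 51. Stack: [51]
STORE_FAST v → v=51. Stack: []
LOAD_FAST_LOAD_FAST a,c → push 34,27. Stack: [34, 27]
BINARY_OP - → 34 - 27 = 7. Stack: [7]
LOAD_FAST w → push 42. Stack: [7, 42]
BINARY_OP - → 7 - 42 = -35. Stack: [-35]
STORE_FAST x → x=-35. Stack: []
LOAD_FAST_LOAD_FAST v,x → push 51,-35. Stack: [51, -35]
BINARY_OP ^ → 51 ^ -35 = -18. Stack: [-18]
LOAD_FAST a → push 34. Stack: [-18, 34]
BINARY_OP - → -18 - 34 = -52. Stack: [-52]
STORE_FAST q → q=-52. Stack: []
LOAD_FAST_LOAD_FAST q,q → push -52,-52. Stack: [-52, -52]
BINARY_OP + → -52 + -52 = -104. Stack: [-104]
RETURN_VALUE → return -104.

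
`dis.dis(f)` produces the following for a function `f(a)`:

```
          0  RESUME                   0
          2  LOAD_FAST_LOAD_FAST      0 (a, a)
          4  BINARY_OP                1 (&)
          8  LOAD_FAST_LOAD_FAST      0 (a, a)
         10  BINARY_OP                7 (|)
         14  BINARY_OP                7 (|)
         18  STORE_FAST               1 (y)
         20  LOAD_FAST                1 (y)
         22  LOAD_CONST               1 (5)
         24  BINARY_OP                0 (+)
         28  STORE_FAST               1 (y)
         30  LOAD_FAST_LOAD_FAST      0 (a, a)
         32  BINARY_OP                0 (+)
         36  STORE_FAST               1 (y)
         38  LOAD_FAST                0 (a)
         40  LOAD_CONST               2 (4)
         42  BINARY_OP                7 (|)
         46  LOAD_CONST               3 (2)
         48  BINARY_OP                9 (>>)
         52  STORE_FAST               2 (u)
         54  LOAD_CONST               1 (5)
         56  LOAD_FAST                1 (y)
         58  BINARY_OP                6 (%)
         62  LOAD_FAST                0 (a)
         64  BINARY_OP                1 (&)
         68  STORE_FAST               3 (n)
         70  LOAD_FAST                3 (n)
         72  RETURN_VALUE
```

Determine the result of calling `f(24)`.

LOAD_FAST_LOAD_FAST a,a → push 24,24. Stack: [24, 24]
BINARY_OP & → 24 & 24 = 24. Stack: [24]
LOAD_FAST_LOAD_FAST a,a → push 24,24. Stack: [24, 24, 24]
BINARY_OP | → 24 | 24 = 24. Stack: [24, 24]
BINARY_OP | → 24 | 24 = 24. Stack: [24]
STORE_FAST y → y=24. Stack: []
LOAD_FAST y → push 24. Stack: [24]
LOAD_CONST → push 5. Stack: [24, 5]
BINARY_OP + → 24 + 5 = 29. Stack: [29]
STORE_FAST y → y=29. Stack: []
LOAD_FAST_LOAD_FAST a,a → push 24,24. Stack: [24, 24]
BINARY_OP + → 24 + 24 = 48. Stack: [48]
STORE_FAST y → y=48. Stack: []
LOAD_FAST a → push 24. Stack: [24]
LOAD_CONST → push 4. Stack: [24, 4]
BINARY_OP | → 24 | 4 = 28. Stack: [28]
LOAD_CONST → push 2. Stack: [28, 2]
BINARY_OP >> → 28 >> 2 = 7. Stack: [7]
STORE_FAST u → u=7. Stack: []
LOAD_CONST → push 5. Stack: [5]
LOAD_FAST y → push 48. Stack: [5, 48]
BINARY_OP % → 5 % 48 = 5. Stack: [5]
LOAD_FAST a → push 24. Stack: [5, 24]
BINARY_OP & → 5 & 24 = 0. Stack: [0]
STORE_FAST n → n=0. Stack: []
LOAD_FAST n → push 0. Stack: [0]
RETURN_VALUE → return 0.

0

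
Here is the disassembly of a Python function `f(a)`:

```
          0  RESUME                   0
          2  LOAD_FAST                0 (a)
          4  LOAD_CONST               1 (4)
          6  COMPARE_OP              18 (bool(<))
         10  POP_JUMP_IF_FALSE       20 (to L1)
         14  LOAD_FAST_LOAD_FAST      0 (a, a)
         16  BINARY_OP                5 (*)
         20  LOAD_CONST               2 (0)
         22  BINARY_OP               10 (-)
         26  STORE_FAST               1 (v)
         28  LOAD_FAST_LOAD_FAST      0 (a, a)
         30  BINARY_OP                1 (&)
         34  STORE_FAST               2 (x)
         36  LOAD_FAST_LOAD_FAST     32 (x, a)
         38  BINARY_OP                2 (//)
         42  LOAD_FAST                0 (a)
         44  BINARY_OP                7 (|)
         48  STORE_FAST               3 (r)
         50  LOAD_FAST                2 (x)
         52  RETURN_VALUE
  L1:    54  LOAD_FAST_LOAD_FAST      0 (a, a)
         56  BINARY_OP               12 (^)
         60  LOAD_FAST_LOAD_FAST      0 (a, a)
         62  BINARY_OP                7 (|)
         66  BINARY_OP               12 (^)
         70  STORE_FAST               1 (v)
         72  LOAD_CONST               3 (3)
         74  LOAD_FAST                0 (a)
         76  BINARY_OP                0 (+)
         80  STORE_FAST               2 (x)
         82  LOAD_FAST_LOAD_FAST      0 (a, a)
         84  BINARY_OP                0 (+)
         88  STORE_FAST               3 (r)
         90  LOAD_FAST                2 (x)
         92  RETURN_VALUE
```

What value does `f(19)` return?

22

LOAD_FAST a → push 19. Stack: [19]
LOAD_CONST → push 4. Stack: [19, 4]
COMPARE_OP bool(<) → 19 vs 4 = False. Stack: [False]
POP_JUMP_IF_FALSE → pop False; jump. Stack: []
LOAD_FAST_LOAD_FAST a,a → push 19,19. Stack: [19, 19]
BINARY_OP ^ → 19 ^ 19 = 0. Stack: [0]
LOAD_FAST_LOAD_FAST a,a → push 19,19. Stack: [0, 19, 19]
BINARY_OP | → 19 | 19 = 19. Stack: [0, 19]
BINARY_OP ^ → 0 ^ 19 = 19. Stack: [19]
STORE_FAST v → v=19. Stack: []
LOAD_CONST → push 3. Stack: [3]
LOAD_FAST a → push 19. Stack: [3, 19]
BINARY_OP + → 3 + 19 = 22. Stack: [22]
STORE_FAST x → x=22. Stack: []
LOAD_FAST_LOAD_FAST a,a → push 19,19. Stack: [19, 19]
BINARY_OP + → 19 + 19 = 38. Stack: [38]
STORE_FAST r → r=38. Stack: []
LOAD_FAST x → push 22. Stack: [22]
RETURN_VALUE → return 22.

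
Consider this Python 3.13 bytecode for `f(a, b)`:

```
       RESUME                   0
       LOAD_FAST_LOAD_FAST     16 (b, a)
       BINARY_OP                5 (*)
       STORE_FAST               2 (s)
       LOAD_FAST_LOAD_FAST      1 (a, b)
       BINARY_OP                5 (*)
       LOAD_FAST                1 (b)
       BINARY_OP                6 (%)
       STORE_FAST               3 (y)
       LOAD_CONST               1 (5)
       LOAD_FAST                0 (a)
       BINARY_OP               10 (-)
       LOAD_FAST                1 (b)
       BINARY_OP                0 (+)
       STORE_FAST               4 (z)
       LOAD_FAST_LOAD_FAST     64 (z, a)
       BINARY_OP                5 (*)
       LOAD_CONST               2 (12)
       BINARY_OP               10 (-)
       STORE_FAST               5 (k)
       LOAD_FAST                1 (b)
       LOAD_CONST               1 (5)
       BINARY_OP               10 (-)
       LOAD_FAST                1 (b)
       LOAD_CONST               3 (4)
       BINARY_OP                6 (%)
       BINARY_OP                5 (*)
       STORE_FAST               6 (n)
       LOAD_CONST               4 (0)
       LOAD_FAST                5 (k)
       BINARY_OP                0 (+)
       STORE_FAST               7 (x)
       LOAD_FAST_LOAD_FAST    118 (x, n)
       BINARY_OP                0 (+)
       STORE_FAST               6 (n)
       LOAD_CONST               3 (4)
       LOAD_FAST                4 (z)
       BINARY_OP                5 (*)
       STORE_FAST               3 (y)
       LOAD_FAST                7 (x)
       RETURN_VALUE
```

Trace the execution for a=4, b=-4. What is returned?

-24

LOAD_FAST_LOAD_FAST b,a → push -4,4. Stack: [-4, 4]
BINARY_OP * → -4 * 4 = -16. Stack: [-16]
STORE_FAST s → s=-16. Stack: []
LOAD_FAST_LOAD_FAST a,b → push 4,-4. Stack: [4, -4]
BINARY_OP * → 4 * -4 = -16. Stack: [-16]
LOAD_FAST b → push -4. Stack: [-16, -4]
BINARY_OP % → -16 % -4 = 0. Stack: [0]
STORE_FAST y → y=0. Stack: []
LOAD_CONST → push 5. Stack: [5]
LOAD_FAST a → push 4. Stack: [5, 4]
BINARY_OP - → 5 - 4 = 1. Stack: [1]
LOAD_FAST b → push -4. Stack: [1, -4]
BINARY_OP + → 1 + -4 = -3. Stack: [-3]
STORE_FAST z → z=-3. Stack: []
LOAD_FAST_LOAD_FAST z,a → push -3,4. Stack: [-3, 4]
BINARY_OP * → -3 * 4 = -12. Stack: [-12]
LOAD_CONST → push 12. Stack: [-12, 12]
BINARY_OP - → -12 - 12 = -24. Stack: [-24]
STORE_FAST k → k=-24. Stack: []
LOAD_FAST b → push -4. Stack: [-4]
LOAD_CONST → push 5. Stack: [-4, 5]
BINARY_OP - → -4 - 5 = -9. Stack: [-9]
LOAD_FAST b → push -4. Stack: [-9, -4]
LOAD_CONST → push 4. Stack: [-9, -4, 4]
BINARY_OP % → -4 % 4 = 0. Stack: [-9, 0]
BINARY_OP * → -9 * 0 = 0. Stack: [0]
STORE_FAST n → n=0. Stack: []
LOAD_CONST → push 0. Stack: [0]
LOAD_FAST k → push -24. Stack: [0, -24]
BINARY_OP + → 0 + -24 = -24. Stack: [-24]
STORE_FAST x → x=-24. Stack: []
LOAD_FAST_LOAD_FAST x,n → push -24,0. Stack: [-24, 0]
BINARY_OP + → -24 + 0 = -24. Stack: [-24]
STORE_FAST n → n=-24. Stack: []
LOAD_CONST → push 4. Stack: [4]
LOAD_FAST z → push -3. Stack: [4, -3]
BINARY_OP * → 4 * -3 = -12. Stack: [-12]
STORE_FAST y → y=-12. Stack: []
LOAD_FAST x → push -24. Stack: [-24]
RETURN_VALUE → return -24.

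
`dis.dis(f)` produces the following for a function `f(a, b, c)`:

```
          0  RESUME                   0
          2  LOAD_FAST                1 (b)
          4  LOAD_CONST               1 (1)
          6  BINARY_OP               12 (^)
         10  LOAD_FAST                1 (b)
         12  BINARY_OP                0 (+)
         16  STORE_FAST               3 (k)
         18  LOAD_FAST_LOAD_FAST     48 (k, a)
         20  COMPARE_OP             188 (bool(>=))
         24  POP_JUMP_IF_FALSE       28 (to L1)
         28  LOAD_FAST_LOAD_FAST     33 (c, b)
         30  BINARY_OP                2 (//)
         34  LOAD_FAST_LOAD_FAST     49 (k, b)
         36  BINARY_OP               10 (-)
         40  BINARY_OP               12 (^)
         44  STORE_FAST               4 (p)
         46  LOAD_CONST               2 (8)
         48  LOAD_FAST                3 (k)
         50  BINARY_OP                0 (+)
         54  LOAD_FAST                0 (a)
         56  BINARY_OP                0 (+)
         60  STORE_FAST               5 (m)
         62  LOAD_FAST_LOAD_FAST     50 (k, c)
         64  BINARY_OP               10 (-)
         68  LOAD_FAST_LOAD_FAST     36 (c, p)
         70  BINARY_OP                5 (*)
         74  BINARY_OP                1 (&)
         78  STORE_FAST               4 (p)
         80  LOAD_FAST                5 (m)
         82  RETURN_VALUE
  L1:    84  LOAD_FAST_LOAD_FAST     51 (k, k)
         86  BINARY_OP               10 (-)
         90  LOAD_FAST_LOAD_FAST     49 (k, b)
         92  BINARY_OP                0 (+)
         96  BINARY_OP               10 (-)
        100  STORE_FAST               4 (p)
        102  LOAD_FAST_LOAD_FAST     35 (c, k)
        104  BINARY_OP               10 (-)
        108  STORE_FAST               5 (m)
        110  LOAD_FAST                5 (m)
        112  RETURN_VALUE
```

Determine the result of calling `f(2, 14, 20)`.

39

LOAD_FAST b → push 14. Stack: [14]
LOAD_CONST → push 1. Stack: [14, 1]
BINARY_OP ^ → 14 ^ 1 = 15. Stack: [15]
LOAD_FAST b → push 14. Stack: [15, 14]
BINARY_OP + → 15 + 14 = 29. Stack: [29]
STORE_FAST k → k=29. Stack: []
LOAD_FAST_LOAD_FAST k,a → push 29,2. Stack: [29, 2]
COMPARE_OP bool(>=) → 29 vs 2 = True. Stack: [True]
POP_JUMP_IF_FALSE → pop True; no jump. Stack: []
LOAD_FAST_LOAD_FAST c,b → push 20,14. Stack: [20, 14]
BINARY_OP // → 20 // 14 = 1. Stack: [1]
LOAD_FAST_LOAD_FAST k,b → push 29,14. Stack: [1, 29, 14]
BINARY_OP - → 29 - 14 = 15. Stack: [1, 15]
BINARY_OP ^ → 1 ^ 15 = 14. Stack: [14]
STORE_FAST p → p=14. Stack: []
LOAD_CONST → push 8. Stack: [8]
LOAD_FAST k → push 29. Stack: [8, 29]
BINARY_OP + → 8 + 29 = 37. Stack: [37]
LOAD_FAST a → push 2. Stack: [37, 2]
BINARY_OP + → 37 + 2 = 39. Stack: [39]
STORE_FAST m → m=39. Stack: []
LOAD_FAST_LOAD_FAST k,c → push 29,20. Stack: [29, 20]
BINARY_OP - → 29 - 20 = 9. Stack: [9]
LOAD_FAST_LOAD_FAST c,p → push 20,14. Stack: [9, 20, 14]
BINARY_OP * → 20 * 14 = 280. Stack: [9, 280]
BINARY_OP & → 9 & 280 = 8. Stack: [8]
STORE_FAST p → p=8. Stack: []
LOAD_FAST m → push 39. Stack: [39]
RETURN_VALUE → return 39.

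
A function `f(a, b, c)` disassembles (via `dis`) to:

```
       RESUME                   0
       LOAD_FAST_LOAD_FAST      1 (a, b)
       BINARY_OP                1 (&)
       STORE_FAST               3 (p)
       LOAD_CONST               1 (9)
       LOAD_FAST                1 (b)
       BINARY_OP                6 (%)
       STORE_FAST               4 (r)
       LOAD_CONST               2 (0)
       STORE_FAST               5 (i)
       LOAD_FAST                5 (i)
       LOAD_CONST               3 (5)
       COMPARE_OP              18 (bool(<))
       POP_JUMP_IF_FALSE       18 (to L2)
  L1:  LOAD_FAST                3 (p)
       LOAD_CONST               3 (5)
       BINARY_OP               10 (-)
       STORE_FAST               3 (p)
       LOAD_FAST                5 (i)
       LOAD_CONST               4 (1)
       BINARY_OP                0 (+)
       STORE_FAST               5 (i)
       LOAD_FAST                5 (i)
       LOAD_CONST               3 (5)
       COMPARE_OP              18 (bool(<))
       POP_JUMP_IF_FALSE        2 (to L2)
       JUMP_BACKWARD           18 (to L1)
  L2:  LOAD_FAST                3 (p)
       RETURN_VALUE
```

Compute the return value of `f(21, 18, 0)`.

-9

LOAD_FAST_LOAD_FAST a,b → push 21,18
BINARY_OP & → 21 & 18 = 16
STORE_FAST p → p=16
LOAD_CONST → push 9
LOAD_FAST b → push 18
BINARY_OP % → 9 % 18 = 9
STORE_FAST r → r=9
LOAD_CONST → push 0
STORE_FAST i → i=0
LOAD_FAST i → push 0
LOAD_CONST → push 5
COMPARE_OP bool(<) → 0 vs 5 = True
POP_JUMP_IF_FALSE → pop True; no jump
LOAD_FAST p → push 16
LOAD_CONST → push 5
BINARY_OP - → 16 - 5 = 11
STORE_FAST p → p=11
LOAD_FAST i → push 0
LOAD_CONST → push 1
BINARY_OP + → 0 + 1 = 1
STORE_FAST i → i=1
LOAD_FAST i → push 1
LOAD_CONST → push 5
COMPARE_OP bool(<) → 1 vs 5 = True
POP_JUMP_IF_FALSE → pop True; no jump
LOAD_FAST p → push 11
LOAD_CONST → push 5
BINARY_OP - → 11 - 5 = 6
STORE_FAST p → p=6
LOAD_FAST i → push 1
LOAD_CONST → push 1
BINARY_OP + → 1 + 1 = 2
STORE_FAST i → i=2
LOAD_FAST i → push 2
LOAD_CONST → push 5
COMPARE_OP bool(<) → 2 vs 5 = True
POP_JUMP_IF_FALSE → pop True; no jump
LOAD_FAST p → push 6
LOAD_CONST → push 5
BINARY_OP - → 6 - 5 = 1
STORE_FAST p → p=1
LOAD_FAST i → push 2
LOAD_CONST → push 1
BINARY_OP + → 2 + 1 = 3
STORE_FAST i → i=3
LOAD_FAST i → push 3
LOAD_CONST → push 5
COMPARE_OP bool(<) → 3 vs 5 = True
POP_JUMP_IF_FALSE → pop True; no jump
LOAD_FAST p → push 1
LOAD_CONST → push 5
BINARY_OP - → 1 - 5 = -4
STORE_FAST p → p=-4
LOAD_FAST i → push 3
LOAD_CONST → push 1
BINARY_OP + → 3 + 1 = 4
STORE_FAST i → i=4
LOAD_FAST i → push 4
LOAD_CONST → push 5
COMPARE_OP bool(<) → 4 vs 5 = True
POP_JUMP_IF_FALSE → pop True; no jump
LOAD_FAST p → push -4
LOAD_CONST → push 5
BINARY_OP - → -4 - 5 = -9
STORE_FAST p → p=-9
LOAD_FAST i → push 4
LOAD_CONST → push 1
BINARY_OP + → 4 + 1 = 5
STORE_FAST i → i=5
LOAD_FAST i → push 5
LOAD_CONST → push 5
COMPARE_OP bool(<) → 5 vs 5 = False
POP_JUMP_IF_FALSE → pop False; jump
LOAD_FAST p → push -9
RETURN_VALUE → return -9.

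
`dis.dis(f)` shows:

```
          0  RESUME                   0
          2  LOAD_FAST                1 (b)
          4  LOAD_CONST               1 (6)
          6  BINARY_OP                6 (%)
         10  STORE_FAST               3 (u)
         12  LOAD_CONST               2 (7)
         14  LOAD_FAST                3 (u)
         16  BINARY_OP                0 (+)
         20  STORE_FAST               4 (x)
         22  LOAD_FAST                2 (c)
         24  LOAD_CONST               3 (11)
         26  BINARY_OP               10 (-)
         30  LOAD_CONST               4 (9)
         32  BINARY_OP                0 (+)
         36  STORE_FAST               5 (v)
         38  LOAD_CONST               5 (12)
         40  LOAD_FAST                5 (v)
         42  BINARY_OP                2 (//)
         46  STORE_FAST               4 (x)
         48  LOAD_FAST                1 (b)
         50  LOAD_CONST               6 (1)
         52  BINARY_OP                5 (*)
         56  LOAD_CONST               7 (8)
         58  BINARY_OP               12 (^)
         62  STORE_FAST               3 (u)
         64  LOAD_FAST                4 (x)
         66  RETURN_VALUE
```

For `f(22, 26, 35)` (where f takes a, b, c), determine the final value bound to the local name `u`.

18

LOAD_FAST b → push 26. Stack: [26]
LOAD_CONST → push 6. Stack: [26, 6]
BINARY_OP % → 26 % 6 = 2. Stack: [2]
STORE_FAST u → u=2. Stack: []
LOAD_CONST → push 7. Stack: [7]
LOAD_FAST u → push 2. Stack: [7, 2]
BINARY_OP + → 7 + 2 = 9. Stack: [9]
STORE_FAST x → x=9. Stack: []
LOAD_FAST c → push 35. Stack: [35]
LOAD_CONST → push 11. Stack: [35, 11]
BINARY_OP - → 35 - 11 = 24. Stack: [24]
LOAD_CONST → push 9. Stack: [24, 9]
BINARY_OP + → 24 + 9 = 33. Stack: [33]
STORE_FAST v → v=33. Stack: []
LOAD_CONST → push 12. Stack: [12]
LOAD_FAST v → push 33. Stack: [12, 33]
BINARY_OP // → 12 // 33 = 0. Stack: [0]
STORE_FAST x → x=0. Stack: []
LOAD_FAST b → push 26. Stack: [26]
LOAD_CONST → push 1. Stack: [26, 1]
BINARY_OP * → 26 * 1 = 26. Stack: [26]
LOAD_CONST → push 8. Stack: [26, 8]
BINARY_OP ^ → 26 ^ 8 = 18. Stack: [18]
STORE_FAST u → u=18. Stack: []
LOAD_FAST x → push 0. Stack: [0]
RETURN_VALUE → return 0.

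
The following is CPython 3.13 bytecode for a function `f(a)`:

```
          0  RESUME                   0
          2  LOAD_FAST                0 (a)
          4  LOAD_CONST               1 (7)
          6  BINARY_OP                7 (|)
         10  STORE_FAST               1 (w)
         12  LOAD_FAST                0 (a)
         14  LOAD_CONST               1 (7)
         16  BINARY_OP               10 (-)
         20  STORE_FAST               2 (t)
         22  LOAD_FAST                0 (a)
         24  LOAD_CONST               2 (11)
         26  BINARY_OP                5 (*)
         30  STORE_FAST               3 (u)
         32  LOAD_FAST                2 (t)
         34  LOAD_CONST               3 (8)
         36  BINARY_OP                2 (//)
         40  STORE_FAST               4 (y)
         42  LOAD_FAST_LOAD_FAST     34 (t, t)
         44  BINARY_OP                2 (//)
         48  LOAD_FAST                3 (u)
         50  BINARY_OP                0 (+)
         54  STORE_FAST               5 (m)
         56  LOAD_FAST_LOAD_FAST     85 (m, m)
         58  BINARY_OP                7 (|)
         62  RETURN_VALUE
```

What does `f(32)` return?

LOAD_FAST a → push 32. Stack: [32]
LOAD_CONST → push 7. Stack: [32, 7]
BINARY_OP | → 32 | 7 = 39. Stack: [39]
STORE_FAST w → w=39. Stack: []
LOAD_FAST a → push 32. Stack: [32]
LOAD_CONST → push 7. Stack: [32, 7]
BINARY_OP - → 32 - 7 = 25. Stack: [25]
STORE_FAST t → t=25. Stack: []
LOAD_FAST a → push 32. Stack: [32]
LOAD_CONST → push 11. Stack: [32, 11]
BINARY_OP * → 32 * 11 = 352. Stack: [352]
STORE_FAST u → u=352. Stack: []
LOAD_FAST t → push 25. Stack: [25]
LOAD_CONST → push 8. Stack: [25, 8]
BINARY_OP // → 25 // 8 = 3. Stack: [3]
STORE_FAST y → y=3. Stack: []
LOAD_FAST_LOAD_FAST t,t → push 25,25. Stack: [25, 25]
BINARY_OP // → 25 // 25 = 1. Stack: [1]
LOAD_FAST u → push 352. Stack: [1, 352]
BINARY_OP + → 1 + 352 = 353. Stack: [353]
STORE_FAST m → m=353. Stack: []
LOAD_FAST_LOAD_FAST m,m → push 353,353. Stack: [353, 353]
BINARY_OP | → 353 | 353 = 353. Stack: [353]
RETURN_VALUE → return 353.

353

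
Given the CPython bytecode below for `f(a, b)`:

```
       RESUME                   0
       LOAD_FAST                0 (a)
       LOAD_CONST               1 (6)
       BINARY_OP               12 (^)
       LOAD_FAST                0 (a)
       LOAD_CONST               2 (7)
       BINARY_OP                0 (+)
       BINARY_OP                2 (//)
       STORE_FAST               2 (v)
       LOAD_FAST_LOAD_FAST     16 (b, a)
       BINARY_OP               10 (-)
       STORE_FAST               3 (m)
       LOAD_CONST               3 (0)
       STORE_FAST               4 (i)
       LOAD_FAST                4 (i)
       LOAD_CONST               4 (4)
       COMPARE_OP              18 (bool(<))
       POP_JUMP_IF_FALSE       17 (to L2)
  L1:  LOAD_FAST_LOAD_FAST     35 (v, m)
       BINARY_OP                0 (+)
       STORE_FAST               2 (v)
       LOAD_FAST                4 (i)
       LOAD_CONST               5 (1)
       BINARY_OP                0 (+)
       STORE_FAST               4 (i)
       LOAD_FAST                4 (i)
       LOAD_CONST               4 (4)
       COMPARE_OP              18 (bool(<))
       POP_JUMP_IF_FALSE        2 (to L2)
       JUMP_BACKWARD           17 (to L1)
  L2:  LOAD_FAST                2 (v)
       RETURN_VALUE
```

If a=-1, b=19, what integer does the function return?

LOAD_FAST a → push -1. Stack: [-1]
LOAD_CONST → push 6. Stack: [-1, 6]
BINARY_OP ^ → -1 ^ 6 = -7. Stack: [-7]
LOAD_FAST a → push -1. Stack: [-7, -1]
LOAD_CONST → push 7. Stack: [-7, -1, 7]
BINARY_OP + → -1 + 7 = 6. Stack: [-7, 6]
BINARY_OP // → -7 // 6 = -2. Stack: [-2]
STORE_FAST v → v=-2. Stack: []
LOAD_FAST_LOAD_FAST b,a → push 19,-1. Stack: [19, -1]
BINARY_OP - → 19 - -1 = 20. Stack: [20]
STORE_FAST m → m=20. Stack: []
LOAD_CONST → push 0. Stack: [0]
STORE_FAST i → i=0. Stack: []
LOAD_FAST i → push 0. Stack: [0]
LOAD_CONST → push 4. Stack: [0, 4]
COMPARE_OP bool(<) → 0 vs 4 = True. Stack: [True]
POP_JUMP_IF_FALSE → pop True; no jump. Stack: []
LOAD_FAST_LOAD_FAST v,m → push -2,20. Stack: [-2, 20]
BINARY_OP + → -2 + 20 = 18. Stack: [18]
STORE_FAST v → v=18. Stack: []
LOAD_FAST i → push 0. Stack: [0]
LOAD_CONST → push 1. Stack: [0, 1]
BINARY_OP + → 0 + 1 = 1. Stack: [1]
STORE_FAST i → i=1. Stack: []
LOAD_FAST i → push 1. Stack: [1]
LOAD_CONST → push 4. Stack: [1, 4]
COMPARE_OP bool(<) → 1 vs 4 = True. Stack: [True]
POP_JUMP_IF_FALSE → pop True; no jump. Stack: []
LOAD_FAST_LOAD_FAST v,m → push 18,20. Stack: [18, 20]
BINARY_OP + → 18 + 20 = 38. Stack: [38]
STORE_FAST v → v=38. Stack: []
LOAD_FAST i → push 1. Stack: [1]
LOAD_CONST → push 1. Stack: [1, 1]
BINARY_OP + → 1 + 1 = 2. Stack: [2]
STORE_FAST i → i=2. Stack: []
LOAD_FAST i → push 2. Stack: [2]
LOAD_CONST → push 4. Stack: [2, 4]
COMPARE_OP bool(<) → 2 vs 4 = True. Stack: [True]
POP_JUMP_IF_FALSE → pop True; no jump. Stack: []
LOAD_FAST_LOAD_FAST v,m → push 38,20. Stack: [38, 20]
BINARY_OP + → 38 + 20 = 58. Stack: [58]
STORE_FAST v → v=58. Stack: []
LOAD_FAST i → push 2. Stack: [2]
LOAD_CONST → push 1. Stack: [2, 1]
BINARY_OP + → 2 + 1 = 3. Stack: [3]
STORE_FAST i → i=3. Stack: []
LOAD_FAST i → push 3. Stack: [3]
LOAD_CONST → push 4. Stack: [3, 4]
COMPARE_OP bool(<) → 3 vs 4 = True. Stack: [True]
POP_JUMP_IF_FALSE → pop True; no jump. Stack: []
LOAD_FAST_LOAD_FAST v,m → push 58,20. Stack: [58, 20]
BINARY_OP + → 58 + 20 = 78. Stack: [78]
STORE_FAST v → v=78. Stack: []
LOAD_FAST i → push 3. Stack: [3]
LOAD_CONST → push 1. Stack: [3, 1]
BINARY_OP + → 3 + 1 = 4. Stack: [4]
STORE_FAST i → i=4. Stack: []
LOAD_FAST i → push 4. Stack: [4]
LOAD_CONST → push 4. Stack: [4, 4]
COMPARE_OP bool(<) → 4 vs 4 = False. Stack: [False]
POP_JUMP_IF_FALSE → pop False; jump. Stack: []
LOAD_FAST v → push 78. Stack: [78]
RETURN_VALUE → return 78.

78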